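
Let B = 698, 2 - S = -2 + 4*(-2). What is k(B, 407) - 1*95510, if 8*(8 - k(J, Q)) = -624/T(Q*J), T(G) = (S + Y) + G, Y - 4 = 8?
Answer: -13566536571/142055 ≈ -95502.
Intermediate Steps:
Y = 12 (Y = 4 + 8 = 12)
S = 12 (S = 2 - (-2 + 4*(-2)) = 2 - (-2 - 8) = 2 - 1*(-10) = 2 + 10 = 12)
T(G) = 24 + G (T(G) = (12 + 12) + G = 24 + G)
k(J, Q) = 8 + 78/(24 + J*Q) (k(J, Q) = 8 - (-78)/(24 + Q*J) = 8 - (-78)/(24 + J*Q) = 8 + 78/(24 + J*Q))
k(B, 407) - 1*95510 = 2*(135 + 4*698*407)/(24 + 698*407) - 1*95510 = 2*(135 + 1136344)/(24 + 284086) - 95510 = 2*1136479/284110 - 95510 = 2*(1/284110)*1136479 - 95510 = 1136479/142055 - 95510 = -13566536571/142055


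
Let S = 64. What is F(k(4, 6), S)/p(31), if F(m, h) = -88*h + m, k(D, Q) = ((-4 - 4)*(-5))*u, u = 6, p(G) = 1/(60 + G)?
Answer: -490672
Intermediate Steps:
k(D, Q) = 240 (k(D, Q) = ((-4 - 4)*(-5))*6 = -8*(-5)*6 = 40*6 = 240)
F(m, h) = m - 88*h
F(k(4, 6), S)/p(31) = (240 - 88*64)/(1/(60 + 31)) = (240 - 5632)/(1/91) = -5392/1/91 = -5392*91 = -490672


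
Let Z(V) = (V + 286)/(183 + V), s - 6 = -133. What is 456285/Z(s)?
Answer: 8517320/53 ≈ 1.6070e+5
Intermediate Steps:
s = -127 (s = 6 - 133 = -127)
Z(V) = (286 + V)/(183 + V)
456285/Z(s) = 456285/(((286 - 127)/(183 - 127))) = 456285/((159/56)) = 456285/(((1/56)*159)) = 456285/(159/56) = 456285*(56/159) = 8517320/53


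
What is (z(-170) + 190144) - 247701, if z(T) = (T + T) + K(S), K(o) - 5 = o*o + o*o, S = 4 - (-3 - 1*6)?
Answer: -57554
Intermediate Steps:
S = 13 (S = 4 - (-3 - 6) = 4 - 1*(-9) = 4 + 9 = 13)
K(o) = 5 + 2*o² (K(o) = 5 + (o*o + o*o) = 5 + (o² + o²) = 5 + 2*o²)
z(T) = 343 + 2*T (z(T) = (T + T) + (5 + 2*13²) = 2*T + (5 + 2*169) = 2*T + (5 + 338) = 2*T + 343 = 343 + 2*T)
(z(-170) + 190144) - 247701 = ((343 + 2*(-170)) + 190144) - 247701 = ((343 - 340) + 190144) - 247701 = (3 + 190144) - 247701 = 190147 - 247701 = -57554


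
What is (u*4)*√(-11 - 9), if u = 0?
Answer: 0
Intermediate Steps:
(u*4)*√(-11 - 9) = (0*4)*√(-11 - 9) = 0*√(-20) = 0*(2*I*√5) = 0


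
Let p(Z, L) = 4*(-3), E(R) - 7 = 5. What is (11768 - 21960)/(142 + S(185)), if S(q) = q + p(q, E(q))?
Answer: -1456/45 ≈ -32.356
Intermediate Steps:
E(R) = 12 (E(R) = 7 + 5 = 12)
p(Z, L) = -12
S(q) = -12 + q (S(q) = q - 12 = -12 + q)
(11768 - 21960)/(142 + S(185)) = (11768 - 21960)/(142 + (-12 + 185)) = -10192/(142 + 173) = -10192/315 = -10192*1/315 = -1456/45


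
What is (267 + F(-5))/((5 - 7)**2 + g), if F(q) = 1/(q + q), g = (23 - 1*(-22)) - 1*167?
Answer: -2669/1180 ≈ -2.2619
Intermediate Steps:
g = -122 (g = (23 + 22) - 167 = 45 - 167 = -122)
F(q) = 1/(2*q)
(267 + F(-5))/((5 - 7)**2 + g) = (267 + (1/2)/(-5))/((5 - 7)**2 - 122) = (267 + (1/2)*(-1/5))/((-2)**2 - 122) = (267 - 1/10)/(4 - 122) = (2669/10)/(-118) = (2669/10)*(-1/118) = -2669/1180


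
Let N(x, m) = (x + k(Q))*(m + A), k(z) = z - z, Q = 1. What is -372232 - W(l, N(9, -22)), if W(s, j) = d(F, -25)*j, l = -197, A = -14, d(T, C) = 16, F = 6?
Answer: -367048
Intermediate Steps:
k(z) = 0
N(x, m) = x*(-14 + m) (N(x, m) = (x + 0)*(m - 14) = x*(-14 + m))
W(s, j) = 16*j
-372232 - W(l, N(9, -22)) = -372232 - 16*9*(-14 - 22) = -372232 - 16*9*(-36) = -372232 - 16*(-324) = -372232 - 1*(-5184) = -372232 + 5184 = -367048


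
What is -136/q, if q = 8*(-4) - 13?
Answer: 136/45 ≈ 3.0222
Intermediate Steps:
q = -45 (q = -32 - 13 = -45)
-136/q = -136/(-45) = -136*(-1/45) = 136/45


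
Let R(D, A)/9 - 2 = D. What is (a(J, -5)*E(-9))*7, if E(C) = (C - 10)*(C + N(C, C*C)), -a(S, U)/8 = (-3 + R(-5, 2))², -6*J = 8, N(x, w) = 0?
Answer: -8618400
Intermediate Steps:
R(D, A) = 18 + 9*D
J = -4/3 (J = -⅙*8 = -4/3 ≈ -1.3333)
a(S, U) = -7200 (a(S, U) = -8*(-3 + (18 + 9*(-5)))² = -8*(-3 + (18 - 45))² = -8*(-3 - 27)² = -8*(-30)² = -8*900 = -7200)
E(C) = C*(-10 + C) (E(C) = (C - 10)*(C + 0) = (-10 + C)*C = C*(-10 + C))
(a(J, -5)*E(-9))*7 = -(-64800)*(-10 - 9)*7 = -(-64800)*(-19)*7 = -7200*171*7 = -1231200*7 = -8618400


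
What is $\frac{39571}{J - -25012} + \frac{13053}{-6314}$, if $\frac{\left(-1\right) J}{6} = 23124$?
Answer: $- \frac{867197545}{359051924} \approx -2.4152$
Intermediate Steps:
$J = -138744$ ($J = \left(-6\right) 23124 = -138744$)
$\frac{39571}{J - -25012} + \frac{13053}{-6314} = \frac{39571}{-138744 - -25012} + \frac{13053}{-6314} = \frac{39571}{-138744 + 25012} + 13053 \left(- \frac{1}{6314}\right) = \frac{39571}{-113732} - \frac{13053}{6314} = 39571 \left(- \frac{1}{113732}\right) - \frac{13053}{6314} = - \frac{39571}{113732} - \frac{13053}{6314} = - \frac{867197545}{359051924}$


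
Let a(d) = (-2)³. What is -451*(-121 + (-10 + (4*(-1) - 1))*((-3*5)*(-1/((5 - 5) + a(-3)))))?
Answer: 335093/8 ≈ 41887.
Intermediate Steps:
a(d) = -8
-451*(-121 + (-10 + (4*(-1) - 1))*((-3*5)*(-1/((5 - 5) + a(-3))))) = -451*(-121 + (-10 + (4*(-1) - 1))*((-3*5)*(-1/((5 - 5) - 8)))) = -451*(-121 + (-10 + (-4 - 1))*(-(-15)/(0 - 8))) = -451*(-121 + (-10 - 5)*(-(-15)/(-8))) = -451*(-121 - (-225)*(-1*(-⅛))) = -451*(-121 - (-225)/8) = -451*(-121 - 15*(-15/8)) = -451*(-121 + 225/8) = -451*(-743/8) = 335093/8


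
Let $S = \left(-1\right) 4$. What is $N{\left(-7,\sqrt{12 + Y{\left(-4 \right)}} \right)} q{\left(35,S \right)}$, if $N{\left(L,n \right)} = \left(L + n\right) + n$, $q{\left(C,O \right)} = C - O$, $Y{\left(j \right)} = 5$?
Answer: $-273 + 78 \sqrt{17} \approx 48.602$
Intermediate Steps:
$S = -4$
$N{\left(L,n \right)} = L + 2 n$
$N{\left(-7,\sqrt{12 + Y{\left(-4 \right)}} \right)} q{\left(35,S \right)} = \left(-7 + 2 \sqrt{12 + 5}\right) \left(35 - -4\right) = \left(-7 + 2 \sqrt{17}\right) \left(35 + 4\right) = \left(-7 + 2 \sqrt{17}\right) 39 = -273 + 78 \sqrt{17}$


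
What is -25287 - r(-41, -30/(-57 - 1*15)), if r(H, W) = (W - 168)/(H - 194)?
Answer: -71311351/2820 ≈ -25288.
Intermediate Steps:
r(H, W) = (-168 + W)/(-194 + H)
-25287 - r(-41, -30/(-57 - 1*15)) = -25287 - (-168 - 30/(-57 - 1*15))/(-194 - 41) = -25287 - (-168 - 30/(-57 - 15))/(-235) = -25287 - (-1)*(-168 - 30/(-72))/235 = -25287 - (-1)*(-168 - 30*(-1/72))/235 = -25287 - (-1)*(-168 + 5/12)/235 = -25287 - (-1)*(-2011)/(235*12) = -25287 - 1*2011/2820 = -25287 - 2011/2820 = -71311351/2820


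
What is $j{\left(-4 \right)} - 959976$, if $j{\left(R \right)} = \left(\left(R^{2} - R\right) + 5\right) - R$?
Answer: $-959947$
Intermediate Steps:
$j{\left(R \right)} = 5 + R^{2} - 2 R$ ($j{\left(R \right)} = \left(5 + R^{2} - R\right) - R = 5 + R^{2} - 2 R$)
$j{\left(-4 \right)} - 959976 = \left(5 + \left(-4\right)^{2} - -8\right) - 959976 = \left(5 + 16 + 8\right) - 959976 = 29 - 959976 = -959947$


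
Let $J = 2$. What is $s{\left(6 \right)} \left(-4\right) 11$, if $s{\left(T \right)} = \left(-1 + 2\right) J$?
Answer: $-88$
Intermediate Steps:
$s{\left(T \right)} = 2$ ($s{\left(T \right)} = \left(-1 + 2\right) 2 = 1 \cdot 2 = 2$)
$s{\left(6 \right)} \left(-4\right) 11 = 2 \left(-4\right) 11 = \left(-8\right) 11 = -88$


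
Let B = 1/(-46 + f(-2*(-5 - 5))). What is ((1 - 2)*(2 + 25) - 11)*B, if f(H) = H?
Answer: 19/13 ≈ 1.4615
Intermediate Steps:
B = -1/26 (B = 1/(-46 - 2*(-5 - 5)) = 1/(-46 - 2*(-10)) = 1/(-46 + 20) = 1/(-26) = -1/26 ≈ -0.038462)
((1 - 2)*(2 + 25) - 11)*B = ((1 - 2)*(2 + 25) - 11)*(-1/26) = (-1*27 - 11)*(-1/26) = (-27 - 11)*(-1/26) = -38*(-1/26) = 19/13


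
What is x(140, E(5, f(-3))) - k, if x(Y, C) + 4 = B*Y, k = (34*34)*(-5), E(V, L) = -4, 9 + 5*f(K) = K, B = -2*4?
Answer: 4656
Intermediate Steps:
B = -8
f(K) = -9/5 + K/5
k = -5780 (k = 1156*(-5) = -5780)
x(Y, C) = -4 - 8*Y
x(140, E(5, f(-3))) - k = (-4 - 8*140) - 1*(-5780) = (-4 - 1120) + 5780 = -1124 + 5780 = 4656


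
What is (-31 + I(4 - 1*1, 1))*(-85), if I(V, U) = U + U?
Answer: 2465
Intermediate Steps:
I(V, U) = 2*U
(-31 + I(4 - 1*1, 1))*(-85) = (-31 + 2*1)*(-85) = (-31 + 2)*(-85) = -29*(-85) = 2465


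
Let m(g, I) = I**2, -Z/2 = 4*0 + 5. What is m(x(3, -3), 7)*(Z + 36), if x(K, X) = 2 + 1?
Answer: 1274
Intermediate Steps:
Z = -10 (Z = -2*(4*0 + 5) = -2*(0 + 5) = -2*5 = -10)
x(K, X) = 3
m(x(3, -3), 7)*(Z + 36) = 7**2*(-10 + 36) = 49*26 = 1274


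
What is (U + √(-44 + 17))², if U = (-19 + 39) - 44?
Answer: 549 - 144*I*√3 ≈ 549.0 - 249.42*I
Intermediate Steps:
U = -24 (U = 20 - 44 = -24)
(U + √(-44 + 17))² = (-24 + √(-44 + 17))² = (-24 + √(-27))² = (-24 + 3*I*√3)²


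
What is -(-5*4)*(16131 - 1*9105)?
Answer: 140520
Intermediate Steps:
-(-5*4)*(16131 - 1*9105) = -(-20)*(16131 - 9105) = -(-20)*7026 = -1*(-140520) = 140520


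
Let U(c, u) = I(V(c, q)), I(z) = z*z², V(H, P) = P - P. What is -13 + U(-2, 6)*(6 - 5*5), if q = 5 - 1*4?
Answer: -13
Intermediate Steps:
q = 1 (q = 5 - 4 = 1)
V(H, P) = 0
I(z) = z³
U(c, u) = 0 (U(c, u) = 0³ = 0)
-13 + U(-2, 6)*(6 - 5*5) = -13 + 0*(6 - 5*5) = -13 + 0*(6 - 25) = -13 + 0*(-19) = -13 + 0 = -13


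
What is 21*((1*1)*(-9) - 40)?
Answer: -1029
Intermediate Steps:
21*((1*1)*(-9) - 40) = 21*(1*(-9) - 40) = 21*(-9 - 40) = 21*(-49) = -1029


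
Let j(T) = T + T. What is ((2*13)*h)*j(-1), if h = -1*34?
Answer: 1768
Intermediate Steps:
j(T) = 2*T
h = -34
((2*13)*h)*j(-1) = ((2*13)*(-34))*(2*(-1)) = (26*(-34))*(-2) = -884*(-2) = 1768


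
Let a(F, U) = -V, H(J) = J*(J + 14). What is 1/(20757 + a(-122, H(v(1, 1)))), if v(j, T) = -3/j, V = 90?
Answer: 1/20667 ≈ 4.8386e-5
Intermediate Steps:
H(J) = J*(14 + J)
a(F, U) = -90 (a(F, U) = -1*90 = -90)
1/(20757 + a(-122, H(v(1, 1)))) = 1/(20757 - 90) = 1/20667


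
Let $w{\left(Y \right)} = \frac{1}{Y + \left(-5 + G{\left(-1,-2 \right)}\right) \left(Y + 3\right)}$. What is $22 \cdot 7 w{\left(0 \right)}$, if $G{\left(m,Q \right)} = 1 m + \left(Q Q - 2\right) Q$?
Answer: $- \frac{77}{15} \approx -5.1333$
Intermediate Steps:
$G{\left(m,Q \right)} = m + Q \left(-2 + Q^{2}\right)$ ($G{\left(m,Q \right)} = m + \left(Q^{2} - 2\right) Q = m + \left(-2 + Q^{2}\right) Q = m + Q \left(-2 + Q^{2}\right)$)
$w{\left(Y \right)} = \frac{1}{-30 - 9 Y}$ ($w{\left(Y \right)} = \frac{1}{Y + \left(-5 - \left(-3 + 8\right)\right) \left(Y + 3\right)} = \frac{1}{Y + \left(-5 - 5\right) \left(3 + Y\right)} = \frac{1}{Y - 10 \left(3 + Y\right)} = \frac{1}{Y - \left(30 + 10 Y\right)} = \frac{1}{-30 - 9 Y}$)
$22 \cdot 7 w{\left(0 \right)} = 22 \cdot 7 \left(- \frac{1}{30 + 9 \cdot 0}\right) = 154 \left(- \frac{1}{30 + 0}\right) = 154 \left(- \frac{1}{30}\right) = - \frac{77}{15}$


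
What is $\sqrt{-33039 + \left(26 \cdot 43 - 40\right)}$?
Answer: $i \sqrt{31961} \approx 178.78 i$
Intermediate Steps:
$\sqrt{-33039 + \left(26 \cdot 43 - 40\right)} = \sqrt{-33039 + \left(1118 - 40\right)} = \sqrt{-33039 + 1078} = \sqrt{-31961} = i \sqrt{31961}$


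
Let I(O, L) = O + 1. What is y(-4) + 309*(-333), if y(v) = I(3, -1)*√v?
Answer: -102897 + 8*I ≈ -1.029e+5 + 8.0*I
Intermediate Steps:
I(O, L) = 1 + O
y(v) = 4*√v (y(v) = (1 + 3)*√v = 4*√v)
y(-4) + 309*(-333) = 4*√(-4) + 309*(-333) = 4*(2*I) - 102897 = 8*I - 102897 = -102897 + 8*I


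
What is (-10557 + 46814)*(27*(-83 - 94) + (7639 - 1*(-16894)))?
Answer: 716220778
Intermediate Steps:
(-10557 + 46814)*(27*(-83 - 94) + (7639 - 1*(-16894))) = 36257*(27*(-177) + (7639 + 16894)) = 36257*(-4779 + 24533) = 36257*19754 = 716220778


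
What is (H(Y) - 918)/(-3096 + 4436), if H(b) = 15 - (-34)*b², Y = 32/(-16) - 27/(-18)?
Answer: -1789/2680 ≈ -0.66754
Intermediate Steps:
Y = -½ (Y = 32*(-1/16) - 27*(-1/18) = -2 + 3/2 = -½ ≈ -0.50000)
H(b) = 15 + 34*b²
(H(Y) - 918)/(-3096 + 4436) = ((15 + 34*(-½)²) - 918)/(-3096 + 4436) = ((15 + 34*(¼)) - 918)/1340 = ((15 + 17/2) - 918)*(1/1340) = (47/2 - 918)*(1/1340) = -1789/2*1/1340 = -1789/2680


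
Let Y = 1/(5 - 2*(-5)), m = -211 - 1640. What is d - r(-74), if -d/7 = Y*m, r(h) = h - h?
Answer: 4319/5 ≈ 863.80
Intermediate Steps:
m = -1851
Y = 1/15 (Y = 1/(5 + 10) = 1/15 ≈ 0.066667)
r(h) = 0
d = 4319/5 (d = -7*(-1851)/15 = -7*(-617/5) = 4319/5 ≈ 863.80)
d - r(-74) = 4319/5 - 1*0 = 4319/5 + 0 = 4319/5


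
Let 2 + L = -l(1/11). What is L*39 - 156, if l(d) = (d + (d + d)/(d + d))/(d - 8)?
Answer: -6630/29 ≈ -228.62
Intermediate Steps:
l(d) = (1 + d)/(-8 + d) (l(d) = (d + (2*d)/((2*d)))/(-8 + d) = (d + (2*d)*(1/(2*d)))/(-8 + d) = (d + 1)/(-8 + d) = (1 + d)/(-8 + d))
L = -54/29 (L = -2 - (1 + 1/11)/(-8 + 1/11) = -2 - 12/((-87/11)*11) = -2 - (-11)*12/(87*11) = -2 - 1*(-4/29) = -2 + 4/29 = -54/29 ≈ -1.8621)
L*39 - 156 = -54/29*39 - 156 = -2106/29 - 156 = -6630/29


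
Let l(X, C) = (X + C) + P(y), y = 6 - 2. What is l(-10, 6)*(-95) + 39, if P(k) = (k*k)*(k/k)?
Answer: -1101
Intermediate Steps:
y = 4
P(k) = k**2 (P(k) = k**2*1 = k**2)
l(X, C) = 16 + C + X (l(X, C) = (X + C) + 4**2 = (C + X) + 16 = 16 + C + X)
l(-10, 6)*(-95) + 39 = (16 + 6 - 10)*(-95) + 39 = 12*(-95) + 39 = -1140 + 39 = -1101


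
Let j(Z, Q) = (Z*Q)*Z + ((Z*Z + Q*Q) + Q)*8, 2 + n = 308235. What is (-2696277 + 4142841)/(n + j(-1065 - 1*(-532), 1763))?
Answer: 361641/132077327 ≈ 0.0027381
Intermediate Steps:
n = 308233 (n = -2 + 308235 = 308233)
j(Z, Q) = 8*Q + 8*Q**2 + 8*Z**2 + Q*Z**2 (j(Z, Q) = (Q*Z)*Z + ((Z**2 + Q**2) + Q)*8 = Q*Z**2 + ((Q**2 + Z**2) + Q)*8 = Q*Z**2 + (Q + Q**2 + Z**2)*8 = Q*Z**2 + (8*Q + 8*Q**2 + 8*Z**2) = 8*Q + 8*Q**2 + 8*Z**2 + Q*Z**2)
(-2696277 + 4142841)/(n + j(-1065 - 1*(-532), 1763)) = (-2696277 + 4142841)/(308233 + (8*1763 + 8*1763**2 + 8*(-1065 - 1*(-532))**2 + 1763*(-1065 - 1*(-532))**2)) = 1446564/(308233 + (14104 + 8*3108169 + 8*(-1065 + 532)**2 + 1763*(-1065 + 532)**2)) = 1446564/(308233 + (14104 + 24865352 + 8*(-533)**2 + 1763*(-533)**2)) = 1446564/(308233 + (14104 + 24865352 + 8*284089 + 1763*284089)) = 1446564/(308233 + (14104 + 24865352 + 2272712 + 500848907)) = 1446564/(308233 + 528001075) = 1446564/528309308 = 1446564*(1/528309308) = 361641/132077327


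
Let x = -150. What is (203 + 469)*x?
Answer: -100800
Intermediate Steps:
(203 + 469)*x = (203 + 469)*(-150) = 672*(-150) = -100800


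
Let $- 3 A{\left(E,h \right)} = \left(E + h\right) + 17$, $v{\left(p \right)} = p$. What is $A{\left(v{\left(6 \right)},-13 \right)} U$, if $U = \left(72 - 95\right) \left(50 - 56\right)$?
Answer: $-460$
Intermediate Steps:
$A{\left(E,h \right)} = - \frac{17}{3} - \frac{E}{3} - \frac{h}{3}$ ($A{\left(E,h \right)} = - \frac{\left(E + h\right) + 17}{3} = - \frac{17 + E + h}{3} = - \frac{17}{3} - \frac{E}{3} - \frac{h}{3}$)
$U = 138$ ($U = \left(-23\right) \left(-6\right) = 138$)
$A{\left(v{\left(6 \right)},-13 \right)} U = \left(- \frac{17}{3} - 2 - - \frac{13}{3}\right) 138 = \left(- \frac{17}{3} - 2 + \frac{13}{3}\right) 138 = \left(- \frac{10}{3}\right) 138 = -460$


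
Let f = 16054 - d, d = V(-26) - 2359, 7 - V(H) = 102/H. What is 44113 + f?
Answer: 812696/13 ≈ 62515.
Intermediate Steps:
V(H) = 7 - 102/H
d = -30525/13 (d = (7 - 102/(-26)) - 2359 = (7 - 102*(-1/26)) - 2359 = (7 + 51/13) - 2359 = 142/13 - 2359 = -30525/13 ≈ -2348.1)
f = 239227/13 (f = 16054 - 1*(-30525/13) = 16054 + 30525/13 = 239227/13 ≈ 18402.)
44113 + f = 44113 + 239227/13 = 812696/13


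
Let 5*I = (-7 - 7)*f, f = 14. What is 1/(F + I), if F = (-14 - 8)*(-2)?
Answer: 5/24 ≈ 0.20833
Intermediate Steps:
F = 44 (F = -22*(-2) = 44)
I = -196/5 (I = ((-7 - 7)*14)/5 = (-14*14)/5 = (⅕)*(-196) = -196/5 ≈ -39.200)
1/(F + I) = 1/(44 - 196/5) = 1/(24/5) = 5/24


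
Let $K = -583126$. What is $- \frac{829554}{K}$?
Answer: $\frac{414777}{291563} \approx 1.4226$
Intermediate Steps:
$- \frac{829554}{K} = - \frac{829554}{-583126} = \left(-829554\right) \left(- \frac{1}{583126}\right) = \frac{414777}{291563}$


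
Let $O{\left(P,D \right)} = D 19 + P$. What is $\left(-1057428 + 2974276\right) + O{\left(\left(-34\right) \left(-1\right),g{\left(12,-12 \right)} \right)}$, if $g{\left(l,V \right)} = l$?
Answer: $1917110$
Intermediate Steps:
$O{\left(P,D \right)} = P + 19 D$ ($O{\left(P,D \right)} = 19 D + P = P + 19 D$)
$\left(-1057428 + 2974276\right) + O{\left(\left(-34\right) \left(-1\right),g{\left(12,-12 \right)} \right)} = \left(-1057428 + 2974276\right) + \left(\left(-34\right) \left(-1\right) + 19 \cdot 12\right) = 1916848 + \left(34 + 228\right) = 1916848 + 262 = 1917110$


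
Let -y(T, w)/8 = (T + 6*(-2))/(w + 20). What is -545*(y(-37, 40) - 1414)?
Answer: 2301208/3 ≈ 7.6707e+5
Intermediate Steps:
y(T, w) = -8*(-12 + T)/(20 + w) (y(T, w) = -8*(T + 6*(-2))/(w + 20) = -8*(T - 12)/(20 + w) = -8*(-12 + T)/(20 + w))
-545*(y(-37, 40) - 1414) = -545*(8*(12 - 1*(-37))/(20 + 40) - 1414) = -545*(8*(12 + 37)/60 - 1414) = -545*(8*(1/60)*49 - 1414) = -545*(98/15 - 1414) = -545*(-21112/15) = 2301208/3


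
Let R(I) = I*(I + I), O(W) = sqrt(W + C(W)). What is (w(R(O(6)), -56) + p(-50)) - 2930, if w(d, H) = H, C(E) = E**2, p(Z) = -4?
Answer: -2990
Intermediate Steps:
O(W) = sqrt(W + W**2)
R(I) = 2*I**2 (R(I) = I*(2*I) = 2*I**2)
(w(R(O(6)), -56) + p(-50)) - 2930 = (-56 - 4) - 2930 = -60 - 2930 = -2990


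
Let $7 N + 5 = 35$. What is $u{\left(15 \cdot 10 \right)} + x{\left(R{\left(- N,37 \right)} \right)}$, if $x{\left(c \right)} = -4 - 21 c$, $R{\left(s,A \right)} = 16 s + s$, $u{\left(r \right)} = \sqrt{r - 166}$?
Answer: $1526 + 4 i \approx 1526.0 + 4.0 i$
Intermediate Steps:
$N = \frac{30}{7}$ ($N = - \frac{5}{7} + \frac{1}{7} \cdot 35 = - \frac{5}{7} + 5 = \frac{30}{7} \approx 4.2857$)
$u{\left(r \right)} = \sqrt{-166 + r}$
$R{\left(s,A \right)} = 17 s$
$u{\left(15 \cdot 10 \right)} + x{\left(R{\left(- N,37 \right)} \right)} = \sqrt{-166 + 15 \cdot 10} - \left(4 + 21 \cdot 17 \left(\left(-1\right) \frac{30}{7}\right)\right) = \sqrt{-166 + 150} - \left(4 + 21 \cdot 17 \left(- \frac{30}{7}\right)\right) = \sqrt{-16} - -1526 = 4 i + \left(-4 + 1530\right) = 4 i + 1526 = 1526 + 4 i$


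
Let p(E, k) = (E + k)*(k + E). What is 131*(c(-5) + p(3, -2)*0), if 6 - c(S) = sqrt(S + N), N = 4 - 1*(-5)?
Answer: 524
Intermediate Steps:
p(E, k) = (E + k)**2 (p(E, k) = (E + k)*(E + k) = (E + k)**2)
N = 9 (N = 4 + 5 = 9)
c(S) = 6 - sqrt(9 + S) (c(S) = 6 - sqrt(S + 9) = 6 - sqrt(9 + S))
131*(c(-5) + p(3, -2)*0) = 131*((6 - sqrt(9 - 5)) + (3 - 2)**2*0) = 131*((6 - sqrt(4)) + 1**2*0) = 131*((6 - 1*2) + 1*0) = 131*((6 - 2) + 0) = 131*(4 + 0) = 131*4 = 524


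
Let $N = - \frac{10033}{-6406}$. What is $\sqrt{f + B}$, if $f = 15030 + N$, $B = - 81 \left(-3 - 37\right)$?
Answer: $\frac{\sqrt{749807265118}}{6406} \approx 135.17$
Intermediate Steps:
$N = \frac{10033}{6406}$ ($N = \left(-10033\right) \left(- \frac{1}{6406}\right) = \frac{10033}{6406} \approx 1.5662$)
$B = 3240$ ($B = \left(-81\right) \left(-40\right) = 3240$)
$f = \frac{96292213}{6406}$ ($f = 15030 + \frac{10033}{6406} = \frac{96292213}{6406} \approx 15032.0$)
$\sqrt{f + B} = \sqrt{\frac{96292213}{6406} + 3240} = \sqrt{\frac{117047653}{6406}} = \frac{\sqrt{749807265118}}{6406}$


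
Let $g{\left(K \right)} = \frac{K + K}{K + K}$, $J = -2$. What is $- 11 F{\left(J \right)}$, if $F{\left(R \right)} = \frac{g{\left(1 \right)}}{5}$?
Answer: $- \frac{11}{5} \approx -2.2$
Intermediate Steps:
$g{\left(K \right)} = 1$ ($g{\left(K \right)} = \frac{2 K}{2 K} = 2 K \frac{1}{2 K} = 1$)
$F{\left(R \right)} = \frac{1}{5}$ ($F{\left(R \right)} = 1 \cdot \frac{1}{5} = \frac{1}{5}$)
$- 11 F{\left(J \right)} = \left(-11\right) \frac{1}{5} = - \frac{11}{5}$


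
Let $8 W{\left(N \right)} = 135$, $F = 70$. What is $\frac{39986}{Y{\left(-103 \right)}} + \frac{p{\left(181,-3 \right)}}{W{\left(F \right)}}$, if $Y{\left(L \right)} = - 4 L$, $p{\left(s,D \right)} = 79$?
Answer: $\frac{2829247}{27810} \approx 101.73$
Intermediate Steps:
$W{\left(N \right)} = \frac{135}{8}$ ($W{\left(N \right)} = \frac{1}{8} \cdot 135 = \frac{135}{8}$)
$\frac{39986}{Y{\left(-103 \right)}} + \frac{p{\left(181,-3 \right)}}{W{\left(F \right)}} = \frac{39986}{\left(-4\right) \left(-103\right)} + \frac{79}{\frac{135}{8}} = \frac{39986}{412} + 79 \cdot \frac{8}{135} = 39986 \cdot \frac{1}{412} + \frac{632}{135} = \frac{19993}{206} + \frac{632}{135} = \frac{2829247}{27810}$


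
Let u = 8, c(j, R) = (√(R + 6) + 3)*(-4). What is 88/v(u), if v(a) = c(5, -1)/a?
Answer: -132 + 44*√5 ≈ -33.613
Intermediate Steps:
c(j, R) = -12 - 4*√(6 + R) (c(j, R) = (√(6 + R) + 3)*(-4) = (3 + √(6 + R))*(-4) = -12 - 4*√(6 + R))
v(a) = (-12 - 4*√5)/a (v(a) = (-12 - 4*√(6 - 1))/a = (-12 - 4*√5)/a)
88/v(u) = 88/((4*(-3 - √5)/8)) = 88/((4*(⅛)*(-3 - √5))) = 88/(-3/2 - √5/2)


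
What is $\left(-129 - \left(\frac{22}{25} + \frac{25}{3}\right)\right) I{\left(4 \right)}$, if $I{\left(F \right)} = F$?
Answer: $- \frac{41464}{75} \approx -552.85$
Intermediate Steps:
$\left(-129 - \left(\frac{22}{25} + \frac{25}{3}\right)\right) I{\left(4 \right)} = \left(-129 - \left(\frac{22}{25} + \frac{25}{3}\right)\right) 4 = \left(-129 - \frac{691}{75}\right) 4 = \left(- \frac{10366}{75}\right) 4 = - \frac{41464}{75}$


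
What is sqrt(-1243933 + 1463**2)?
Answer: 6*sqrt(24901) ≈ 946.80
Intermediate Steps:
sqrt(-1243933 + 1463**2) = sqrt(-1243933 + 2140369) = sqrt(896436) = 6*sqrt(24901)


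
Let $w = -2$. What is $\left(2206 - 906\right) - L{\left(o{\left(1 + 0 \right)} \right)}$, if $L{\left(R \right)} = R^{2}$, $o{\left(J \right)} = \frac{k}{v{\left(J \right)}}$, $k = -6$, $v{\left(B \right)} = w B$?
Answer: $1291$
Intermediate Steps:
$v{\left(B \right)} = - 2 B$
$o{\left(J \right)} = \frac{3}{J}$ ($o{\left(J \right)} = - \frac{6}{\left(-2\right) J} = - 6 \left(- \frac{1}{2 J}\right) = \frac{3}{J}$)
$\left(2206 - 906\right) - L{\left(o{\left(1 + 0 \right)} \right)} = \left(2206 - 906\right) - \left(\frac{3}{1 + 0}\right)^{2} = 1300 - \left(\frac{3}{1}\right)^{2} = 1300 - \left(3 \cdot 1\right)^{2} = 1300 - 3^{2} = 1300 - 9 = 1291$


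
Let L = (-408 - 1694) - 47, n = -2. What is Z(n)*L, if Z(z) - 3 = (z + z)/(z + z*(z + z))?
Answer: -15043/3 ≈ -5014.3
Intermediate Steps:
Z(z) = 3 + 2*z/(z + 2*z**2) (Z(z) = 3 + (z + z)/(z + z*(z + z)) = 3 + (2*z)/(z + z*(2*z)) = 3 + (2*z)/(z + 2*z**2) = 3 + 2*z/(z + 2*z**2))
L = -2149 (L = -2102 - 47 = -2149)
Z(n)*L = ((5 + 6*(-2))/(1 + 2*(-2)))*(-2149) = ((5 - 12)/(1 - 4))*(-2149) = (-7/(-3))*(-2149) = -1/3*(-7)*(-2149) = (7/3)*(-2149) = -15043/3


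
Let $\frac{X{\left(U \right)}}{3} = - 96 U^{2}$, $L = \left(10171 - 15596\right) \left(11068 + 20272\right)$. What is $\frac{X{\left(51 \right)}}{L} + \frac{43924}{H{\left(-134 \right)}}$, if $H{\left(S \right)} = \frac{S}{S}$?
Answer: $\frac{1866984316772}{42504875} \approx 43924.0$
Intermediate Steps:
$H{\left(S \right)} = 1$
$L = -170019500$ ($L = \left(-5425\right) 31340 = -170019500$)
$X{\left(U \right)} = - 288 U^{2}$ ($X{\left(U \right)} = 3 \left(- 96 U^{2}\right) = - 288 U^{2}$)
$\frac{X{\left(51 \right)}}{L} + \frac{43924}{H{\left(-134 \right)}} = \frac{\left(-288\right) 51^{2}}{-170019500} + \frac{43924}{1} = \left(-288\right) 2601 \left(- \frac{1}{170019500}\right) + 43924 \cdot 1 = \left(-749088\right) \left(- \frac{1}{170019500}\right) + 43924 = \frac{187272}{42504875} + 43924 = \frac{1866984316772}{42504875}$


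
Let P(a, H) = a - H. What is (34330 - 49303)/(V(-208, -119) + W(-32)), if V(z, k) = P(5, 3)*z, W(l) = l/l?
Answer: 14973/415 ≈ 36.080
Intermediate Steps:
W(l) = 1
V(z, k) = 2*z (V(z, k) = (5 - 1*3)*z = (5 - 3)*z = 2*z)
(34330 - 49303)/(V(-208, -119) + W(-32)) = (34330 - 49303)/(2*(-208) + 1) = -14973/(-416 + 1) = -14973/(-415) = -14973*(-1/415) = 14973/415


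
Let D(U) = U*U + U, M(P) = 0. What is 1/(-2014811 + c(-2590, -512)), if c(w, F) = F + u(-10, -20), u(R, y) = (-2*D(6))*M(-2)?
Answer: -1/2015323 ≈ -4.9620e-7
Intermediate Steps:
D(U) = U + U**2 (D(U) = U**2 + U = U + U**2)
u(R, y) = 0 (u(R, y) = -12*(1 + 6)*0 = -12*7*0 = -2*42*0 = -84*0 = 0)
c(w, F) = F (c(w, F) = F + 0 = F)
1/(-2014811 + c(-2590, -512)) = 1/(-2014811 - 512) = 1/(-2015323) = -1/2015323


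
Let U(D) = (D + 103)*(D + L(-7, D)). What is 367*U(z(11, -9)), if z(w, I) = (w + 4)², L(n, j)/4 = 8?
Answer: 30936632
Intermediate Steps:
L(n, j) = 32 (L(n, j) = 4*8 = 32)
z(w, I) = (4 + w)²
U(D) = (32 + D)*(103 + D) (U(D) = (D + 103)*(D + 32) = (103 + D)*(32 + D) = (32 + D)*(103 + D))
367*U(z(11, -9)) = 367*(3296 + ((4 + 11)²)² + 135*(4 + 11)²) = 367*(3296 + (15²)² + 135*15²) = 367*(3296 + 225² + 135*225) = 367*(3296 + 50625 + 30375) = 367*84296 = 30936632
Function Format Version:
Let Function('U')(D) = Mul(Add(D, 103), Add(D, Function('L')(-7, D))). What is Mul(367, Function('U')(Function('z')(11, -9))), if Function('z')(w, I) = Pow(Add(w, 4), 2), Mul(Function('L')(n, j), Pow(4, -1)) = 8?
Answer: 30936632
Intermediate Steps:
Function('L')(n, j) = 32 (Function('L')(n, j) = Mul(4, 8) = 32)
Function('z')(w, I) = Pow(Add(4, w), 2)
Function('U')(D) = Mul(Add(32, D), Add(103, D)) (Function('U')(D) = Mul(Add(D, 103), Add(D, 32)) = Mul(Add(103, D), Add(32, D)) = Mul(Add(32, D), Add(103, D)))
Mul(367, Function('U')(Function('z')(11, -9))) = Mul(367, Add(3296, Pow(Pow(Add(4, 11), 2), 2), Mul(135, Pow(Add(4, 11), 2)))) = Mul(367, Add(3296, Pow(Pow(15, 2), 2), Mul(135, Pow(15, 2)))) = Mul(367, Add(3296, Pow(225, 2), Mul(135, 225))) = Mul(367, Add(3296, 50625, 30375)) = Mul(367, 84296) = 30936632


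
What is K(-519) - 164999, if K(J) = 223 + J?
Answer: -165295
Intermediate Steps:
K(-519) - 164999 = (223 - 519) - 164999 = -296 - 164999 = -165295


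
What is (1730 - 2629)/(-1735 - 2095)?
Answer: 899/3830 ≈ 0.23473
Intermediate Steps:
(1730 - 2629)/(-1735 - 2095) = -899/(-3830) = -899*(-1/3830) = 899/3830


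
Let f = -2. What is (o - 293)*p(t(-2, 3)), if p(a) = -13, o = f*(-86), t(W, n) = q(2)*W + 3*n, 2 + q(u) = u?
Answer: 1573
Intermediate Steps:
q(u) = -2 + u
t(W, n) = 3*n (t(W, n) = (-2 + 2)*W + 3*n = 0*W + 3*n = 0 + 3*n = 3*n)
o = 172 (o = -2*(-86) = 172)
(o - 293)*p(t(-2, 3)) = (172 - 293)*(-13) = -121*(-13) = 1573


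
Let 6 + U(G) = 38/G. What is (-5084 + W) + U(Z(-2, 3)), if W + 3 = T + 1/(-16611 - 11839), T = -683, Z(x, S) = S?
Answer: -491900503/85350 ≈ -5763.3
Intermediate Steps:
U(G) = -6 + 38/G
W = -19516701/28450 (W = -3 + (-683 + 1/(-16611 - 11839)) = -3 + (-683 + 1/(-28450)) = -3 + (-683 - 1/28450) = -3 - 19431351/28450 = -19516701/28450 ≈ -686.00)
(-5084 + W) + U(Z(-2, 3)) = (-5084 - 19516701/28450) + (-6 + 38/3) = -164156501/28450 + (-6 + 38*(1/3)) = -164156501/28450 + (-6 + 38/3) = -164156501/28450 + 20/3 = -491900503/85350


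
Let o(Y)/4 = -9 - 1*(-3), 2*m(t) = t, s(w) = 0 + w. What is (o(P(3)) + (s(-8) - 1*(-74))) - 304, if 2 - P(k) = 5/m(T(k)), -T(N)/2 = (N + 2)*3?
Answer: -262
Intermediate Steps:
s(w) = w
T(N) = -12 - 6*N (T(N) = -2*(N + 2)*3 = -2*(2 + N)*3 = -2*(6 + 3*N) = -12 - 6*N)
m(t) = t/2
P(k) = 2 - 5/(-6 - 3*k) (P(k) = 2 - 5/((-12 - 6*k)/2) = 2 - 5/(-6 - 3*k))
o(Y) = -24 (o(Y) = 4*(-9 - 1*(-3)) = 4*(-9 + 3) = 4*(-6) = -24)
(o(P(3)) + (s(-8) - 1*(-74))) - 304 = (-24 + (-8 - 1*(-74))) - 304 = (-24 + (-8 + 74)) - 304 = (-24 + 66) - 304 = 42 - 304 = -262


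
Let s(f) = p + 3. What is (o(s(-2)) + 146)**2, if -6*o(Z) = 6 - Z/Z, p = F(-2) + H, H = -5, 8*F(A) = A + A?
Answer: 758641/36 ≈ 21073.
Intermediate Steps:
F(A) = A/4 (F(A) = (A + A)/8 = (2*A)/8 = A/4)
p = -11/2 (p = (1/4)*(-2) - 5 = -1/2 - 5 = -11/2 ≈ -5.5000)
s(f) = -5/2 (s(f) = -11/2 + 3 = -5/2)
o(Z) = -5/6 (o(Z) = -(6 - Z/Z)/6 = -(6 - 1*1)/6 = -(6 - 1)/6 = -1/6*5 = -5/6)
(o(s(-2)) + 146)**2 = (-5/6 + 146)**2 = (871/6)**2 = 758641/36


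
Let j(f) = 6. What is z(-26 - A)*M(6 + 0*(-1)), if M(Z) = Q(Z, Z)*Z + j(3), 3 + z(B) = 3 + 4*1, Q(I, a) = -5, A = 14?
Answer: -96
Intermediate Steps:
z(B) = 4 (z(B) = -3 + (3 + 4*1) = -3 + (3 + 4) = -3 + 7 = 4)
M(Z) = 6 - 5*Z (M(Z) = -5*Z + 6 = 6 - 5*Z)
z(-26 - A)*M(6 + 0*(-1)) = 4*(6 - 5*(6 + 0*(-1))) = 4*(6 - 5*(6 + 0)) = 4*(6 - 5*6) = 4*(6 - 30) = 4*(-24) = -96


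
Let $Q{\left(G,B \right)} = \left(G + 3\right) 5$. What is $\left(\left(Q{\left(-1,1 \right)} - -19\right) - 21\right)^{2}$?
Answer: $64$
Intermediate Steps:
$Q{\left(G,B \right)} = 15 + 5 G$ ($Q{\left(G,B \right)} = \left(3 + G\right) 5 = 15 + 5 G$)
$\left(\left(Q{\left(-1,1 \right)} - -19\right) - 21\right)^{2} = \left(\left(\left(15 + 5 \left(-1\right)\right) - -19\right) - 21\right)^{2} = \left(\left(\left(15 - 5\right) + 19\right) - 21\right)^{2} = \left(\left(10 + 19\right) - 21\right)^{2} = \left(29 - 21\right)^{2} = 8^{2} = 64$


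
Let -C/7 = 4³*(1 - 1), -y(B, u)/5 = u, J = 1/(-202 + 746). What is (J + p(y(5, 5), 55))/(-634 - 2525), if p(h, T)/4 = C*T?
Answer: -1/1718496 ≈ -5.8190e-7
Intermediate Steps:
J = 1/544 ≈ 0.0018382
y(B, u) = -5*u
C = 0 (C = -7*4³*(1 - 1) = -448*0 = -7*0 = 0)
p(h, T) = 0 (p(h, T) = 4*(0*T) = 4*0 = 0)
(J + p(y(5, 5), 55))/(-634 - 2525) = (1/544 + 0)/(-634 - 2525) = (1/544)/(-3159) = (1/544)*(-1/3159) = -1/1718496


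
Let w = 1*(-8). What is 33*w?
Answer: -264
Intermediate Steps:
w = -8
33*w = 33*(-8) = -264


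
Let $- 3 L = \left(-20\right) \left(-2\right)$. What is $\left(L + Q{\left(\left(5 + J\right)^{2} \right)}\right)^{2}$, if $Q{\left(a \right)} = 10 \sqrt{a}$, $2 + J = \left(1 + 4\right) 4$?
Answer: $\frac{422500}{9} \approx 46944.0$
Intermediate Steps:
$J = 18$ ($J = -2 + \left(1 + 4\right) 4 = -2 + 5 \cdot 4 = -2 + 20 = 18$)
$L = - \frac{40}{3}$ ($L = - \frac{\left(-20\right) \left(-2\right)}{3} = \left(- \frac{1}{3}\right) 40 = - \frac{40}{3} \approx -13.333$)
$\left(L + Q{\left(\left(5 + J\right)^{2} \right)}\right)^{2} = \left(- \frac{40}{3} + 10 \sqrt{\left(5 + 18\right)^{2}}\right)^{2} = \left(- \frac{40}{3} + 10 \sqrt{23^{2}}\right)^{2} = \left(- \frac{40}{3} + 10 \sqrt{529}\right)^{2} = \left(- \frac{40}{3} + 10 \cdot 23\right)^{2} = \left(- \frac{40}{3} + 230\right)^{2} = \left(\frac{650}{3}\right)^{2} = \frac{422500}{9}$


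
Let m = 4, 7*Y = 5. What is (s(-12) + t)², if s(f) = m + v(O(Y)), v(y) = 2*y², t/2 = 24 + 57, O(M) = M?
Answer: 66977856/2401 ≈ 27896.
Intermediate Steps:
Y = 5/7 (Y = (⅐)*5 = 5/7 ≈ 0.71429)
t = 162 (t = 2*(24 + 57) = 2*81 = 162)
s(f) = 246/49 (s(f) = 4 + 2*(5/7)² = 4 + 2*(25/49) = 4 + 50/49 = 246/49)
(s(-12) + t)² = (246/49 + 162)² = (8184/49)² = 66977856/2401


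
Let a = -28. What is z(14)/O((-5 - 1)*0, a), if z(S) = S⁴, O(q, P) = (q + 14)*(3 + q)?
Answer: 2744/3 ≈ 914.67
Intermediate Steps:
O(q, P) = (3 + q)*(14 + q) (O(q, P) = (14 + q)*(3 + q) = (3 + q)*(14 + q))
z(14)/O((-5 - 1)*0, a) = 14⁴/(42 + ((-5 - 1)*0)² + 17*((-5 - 1)*0)) = 38416/(42 + (-6*0)² + 17*(-6*0)) = 38416/(42 + 0² + 17*0) = 38416/(42 + 0 + 0) = 38416/42 = 38416*(1/42) = 2744/3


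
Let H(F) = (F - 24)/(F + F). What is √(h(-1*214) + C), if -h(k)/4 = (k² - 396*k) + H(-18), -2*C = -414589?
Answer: I*√11335326/6 ≈ 561.13*I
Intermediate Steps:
C = 414589/2 (C = -½*(-414589) = 414589/2 ≈ 2.0729e+5)
H(F) = (-24 + F)/(2*F) (H(F) = (-24 + F)/((2*F)) = (-24 + F)*(1/(2*F)) = (-24 + F)/(2*F))
h(k) = -14/3 - 4*k² + 1584*k (h(k) = -4*((k² - 396*k) + (½)*(-24 - 18)/(-18)) = -4*((k² - 396*k) + (½)*(-1/18)*(-42)) = -4*((k² - 396*k) + 7/6) = -4*(7/6 + k² - 396*k) = -14/3 - 4*k² + 1584*k)
√(h(-1*214) + C) = √((-14/3 - 4*(-1*214)² + 1584*(-1*214)) + 414589/2) = √((-14/3 - 4*(-214)² + 1584*(-214)) + 414589/2) = √((-14/3 - 4*45796 - 338976) + 414589/2) = √((-14/3 - 183184 - 338976) + 414589/2) = √(-1566494/3 + 414589/2) = √(-1889221/6) = I*√11335326/6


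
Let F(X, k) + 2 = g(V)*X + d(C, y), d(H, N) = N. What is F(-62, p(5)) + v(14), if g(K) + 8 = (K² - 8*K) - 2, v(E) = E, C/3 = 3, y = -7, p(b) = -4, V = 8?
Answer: 625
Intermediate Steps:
C = 9 (C = 3*3 = 9)
g(K) = -10 + K² - 8*K (g(K) = -8 + ((K² - 8*K) - 2) = -8 + (-2 + K² - 8*K) = -10 + K² - 8*K)
F(X, k) = -9 - 10*X (F(X, k) = -2 + ((-10 + 8² - 8*8)*X - 7) = -2 + ((-10 + 64 - 64)*X - 7) = -2 + (-10*X - 7) = -2 + (-7 - 10*X) = -9 - 10*X)
F(-62, p(5)) + v(14) = (-9 - 10*(-62)) + 14 = (-9 + 620) + 14 = 611 + 14 = 625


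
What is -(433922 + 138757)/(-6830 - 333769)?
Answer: 190893/113533 ≈ 1.6814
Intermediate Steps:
-(433922 + 138757)/(-6830 - 333769) = -572679/(-340599) = -572679*(-1)/340599 = -1*(-190893/113533) = 190893/113533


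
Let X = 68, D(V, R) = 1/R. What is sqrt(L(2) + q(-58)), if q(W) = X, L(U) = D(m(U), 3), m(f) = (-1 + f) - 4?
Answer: sqrt(615)/3 ≈ 8.2664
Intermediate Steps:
m(f) = -5 + f
L(U) = 1/3
q(W) = 68
sqrt(L(2) + q(-58)) = sqrt(1/3 + 68) = sqrt(205/3) = sqrt(615)/3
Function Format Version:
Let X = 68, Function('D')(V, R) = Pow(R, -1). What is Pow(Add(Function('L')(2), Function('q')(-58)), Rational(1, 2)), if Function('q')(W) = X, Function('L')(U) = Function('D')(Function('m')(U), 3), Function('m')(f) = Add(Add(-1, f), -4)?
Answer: Mul(Rational(1, 3), Pow(615, Rational(1, 2))) ≈ 8.2664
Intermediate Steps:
Function('m')(f) = Add(-5, f)
Function('L')(U) = Rational(1, 3) (Function('L')(U) = Pow(3, -1) = Rational(1, 3))
Function('q')(W) = 68
Pow(Add(Function('L')(2), Function('q')(-58)), Rational(1, 2)) = Pow(Add(Rational(1, 3), 68), Rational(1, 2)) = Pow(Rational(205, 3), Rational(1, 2)) = Mul(Rational(1, 3), Pow(615, Rational(1, 2)))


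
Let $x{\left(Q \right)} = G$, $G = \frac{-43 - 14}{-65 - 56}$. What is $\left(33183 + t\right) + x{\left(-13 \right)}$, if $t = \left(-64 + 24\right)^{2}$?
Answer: $\frac{4208800}{121} \approx 34784.0$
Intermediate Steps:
$t = 1600$ ($t = \left(-40\right)^{2} = 1600$)
$G = \frac{57}{121}$ ($G = - \frac{57}{-121} = \left(-57\right) \left(- \frac{1}{121}\right) = \frac{57}{121} \approx 0.47107$)
$x{\left(Q \right)} = \frac{57}{121}$
$\left(33183 + t\right) + x{\left(-13 \right)} = \left(33183 + 1600\right) + \frac{57}{121} = 34783 + \frac{57}{121} = \frac{4208800}{121}$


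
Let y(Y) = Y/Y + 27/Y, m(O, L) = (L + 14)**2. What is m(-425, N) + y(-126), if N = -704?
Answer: 6665411/14 ≈ 4.7610e+5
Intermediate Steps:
m(O, L) = (14 + L)**2
y(Y) = 1 + 27/Y
m(-425, N) + y(-126) = (14 - 704)**2 + (27 - 126)/(-126) = (-690)**2 - 1/126*(-99) = 476100 + 11/14 = 6665411/14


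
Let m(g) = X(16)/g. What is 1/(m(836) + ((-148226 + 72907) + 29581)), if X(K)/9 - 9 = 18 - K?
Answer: -76/3476079 ≈ -2.1864e-5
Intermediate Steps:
X(K) = 243 - 9*K (X(K) = 81 + 9*(18 - K) = 81 + (162 - 9*K) = 243 - 9*K)
m(g) = 99/g (m(g) = (243 - 9*16)/g = (243 - 144)/g = 99/g)
1/(m(836) + ((-148226 + 72907) + 29581)) = 1/(99/836 + ((-148226 + 72907) + 29581)) = 1/(99*(1/836) + (-75319 + 29581)) = 1/(9/76 - 45738) = 1/(-3476079/76) = -76/3476079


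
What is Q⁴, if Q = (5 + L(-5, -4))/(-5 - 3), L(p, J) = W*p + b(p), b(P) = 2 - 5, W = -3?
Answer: 83521/4096 ≈ 20.391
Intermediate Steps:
b(P) = -3
L(p, J) = -3 - 3*p (L(p, J) = -3*p - 3 = -3 - 3*p)
Q = -17/8 (Q = (5 + (-3 - 3*(-5)))/(-5 - 3) = (5 + (-3 + 15))/(-8) = (5 + 12)*(-⅛) = 17*(-⅛) = -17/8 ≈ -2.1250)
Q⁴ = (-17/8)⁴ = 83521/4096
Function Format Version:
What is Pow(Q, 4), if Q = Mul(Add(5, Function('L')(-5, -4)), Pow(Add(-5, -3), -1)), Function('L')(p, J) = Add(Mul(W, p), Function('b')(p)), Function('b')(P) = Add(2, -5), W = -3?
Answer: Rational(83521, 4096) ≈ 20.391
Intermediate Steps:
Function('b')(P) = -3
Function('L')(p, J) = Add(-3, Mul(-3, p)) (Function('L')(p, J) = Add(Mul(-3, p), -3) = Add(-3, Mul(-3, p)))
Q = Rational(-17, 8) (Q = Mul(Add(5, Add(-3, Mul(-3, -5))), Pow(Add(-5, -3), -1)) = Mul(Add(5, Add(-3, 15)), Pow(-8, -1)) = Mul(Add(5, 12), Rational(-1, 8)) = Mul(17, Rational(-1, 8)) = Rational(-17, 8) ≈ -2.1250)
Pow(Q, 4) = Pow(Rational(-17, 8), 4) = Rational(83521, 4096)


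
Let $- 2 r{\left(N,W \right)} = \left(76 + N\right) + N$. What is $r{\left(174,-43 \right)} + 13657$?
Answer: $13445$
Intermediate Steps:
$r{\left(N,W \right)} = -38 - N$ ($r{\left(N,W \right)} = - \frac{\left(76 + N\right) + N}{2} = - \frac{76 + 2 N}{2} = -38 - N$)
$r{\left(174,-43 \right)} + 13657 = \left(-38 - 174\right) + 13657 = -212 + 13657 = 13445$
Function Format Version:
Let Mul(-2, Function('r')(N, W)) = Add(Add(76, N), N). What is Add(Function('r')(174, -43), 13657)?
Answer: 13445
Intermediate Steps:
Function('r')(N, W) = Add(-38, Mul(-1, N)) (Function('r')(N, W) = Mul(Rational(-1, 2), Add(Add(76, N), N)) = Mul(Rational(-1, 2), Add(76, Mul(2, N))) = Add(-38, Mul(-1, N)))
Add(Function('r')(174, -43), 13657) = Add(Add(-38, Mul(-1, 174)), 13657) = Add(Add(-38, -174), 13657) = Add(-212, 13657) = 13445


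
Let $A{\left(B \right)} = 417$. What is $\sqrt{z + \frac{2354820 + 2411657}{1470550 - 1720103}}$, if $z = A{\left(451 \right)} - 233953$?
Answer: $\frac{3 i \sqrt{1616115650581045}}{249553} \approx 483.28 i$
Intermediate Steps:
$z = -233536$ ($z = 417 - 233953 = -233536$)
$\sqrt{z + \frac{2354820 + 2411657}{1470550 - 1720103}} = \sqrt{-233536 + \frac{2354820 + 2411657}{1470550 - 1720103}} = \sqrt{-233536 + \frac{4766477}{-249553}} = \sqrt{-233536 + 4766477 \left(- \frac{1}{249553}\right)} = \sqrt{-233536 - \frac{4766477}{249553}} = \sqrt{- \frac{58284375885}{249553}} = \frac{3 i \sqrt{1616115650581045}}{249553}$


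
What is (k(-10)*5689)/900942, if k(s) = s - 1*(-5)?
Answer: -28445/900942 ≈ -0.031573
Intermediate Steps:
k(s) = 5 + s (k(s) = s + 5 = 5 + s)
(k(-10)*5689)/900942 = ((5 - 10)*5689)/900942 = -5*5689*(1/900942) = -28445*1/900942 = -28445/900942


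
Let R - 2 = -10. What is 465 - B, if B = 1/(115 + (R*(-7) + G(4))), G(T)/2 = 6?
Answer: 85094/183 ≈ 464.99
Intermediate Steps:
R = -8 (R = 2 - 10 = -8)
G(T) = 12 (G(T) = 2*6 = 12)
B = 1/183 (B = 1/(115 + (-8*(-7) + 12)) = 1/(115 + (56 + 12)) = 1/(115 + 68) = 1/183 ≈ 0.0054645)
465 - B = 465 - 1*1/183 = 465 - 1/183 = 85094/183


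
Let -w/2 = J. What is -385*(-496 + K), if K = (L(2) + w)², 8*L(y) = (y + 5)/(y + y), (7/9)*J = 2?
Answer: 1301887785/7168 ≈ 1.8163e+5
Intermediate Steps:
J = 18/7 (J = (9/7)*2 = 18/7 ≈ 2.5714)
L(y) = (5 + y)/(16*y) (L(y) = ((y + 5)/(y + y))/8 = ((5 + y)/((2*y)))/8 = ((5 + y)*(1/(2*y)))/8 = ((5 + y)/(2*y))/8 = (5 + y)/(16*y))
w = -36/7 (w = -2*18/7 = -36/7 ≈ -5.1429)
K = 1216609/50176 (K = ((1/16)*(5 + 2)/2 - 36/7)² = ((1/16)*(½)*7 - 36/7)² = (7/32 - 36/7)² = (-1103/224)² = 1216609/50176 ≈ 24.247)
-385*(-496 + K) = -385*(-496 + 1216609/50176) = -385*(-23670687/50176) = 1301887785/7168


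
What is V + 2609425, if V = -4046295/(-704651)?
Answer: 1838737981970/704651 ≈ 2.6094e+6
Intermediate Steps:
V = 4046295/704651 (V = -4046295*(-1/704651) = 4046295/704651 ≈ 5.7423)
V + 2609425 = 4046295/704651 + 2609425 = 1838737981970/704651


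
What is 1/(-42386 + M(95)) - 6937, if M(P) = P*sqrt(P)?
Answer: -12456879305263/1795715621 - 95*sqrt(95)/1795715621 ≈ -6937.0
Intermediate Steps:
M(P) = P**(3/2)
1/(-42386 + M(95)) - 6937 = 1/(-42386 + 95**(3/2)) - 6937 = 1/(-42386 + 95*sqrt(95)) - 6937 = -6937 + 1/(-42386 + 95*sqrt(95))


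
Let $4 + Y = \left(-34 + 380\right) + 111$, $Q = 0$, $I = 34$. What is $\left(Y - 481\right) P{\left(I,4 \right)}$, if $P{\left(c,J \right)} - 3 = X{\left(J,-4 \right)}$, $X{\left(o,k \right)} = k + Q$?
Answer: $28$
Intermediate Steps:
$Y = 453$ ($Y = -4 + \left(\left(-34 + 380\right) + 111\right) = -4 + \left(346 + 111\right) = -4 + 457 = 453$)
$X{\left(o,k \right)} = k$ ($X{\left(o,k \right)} = k + 0 = k$)
$P{\left(c,J \right)} = -1$ ($P{\left(c,J \right)} = 3 - 4 = -1$)
$\left(Y - 481\right) P{\left(I,4 \right)} = \left(453 - 481\right) \left(-1\right) = \left(-28\right) \left(-1\right) = 28$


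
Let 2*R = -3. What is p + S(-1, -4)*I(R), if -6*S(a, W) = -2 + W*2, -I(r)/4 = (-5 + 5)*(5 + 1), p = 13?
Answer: 13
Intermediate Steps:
R = -3/2 (R = (½)*(-3) = -3/2 ≈ -1.5000)
I(r) = 0 (I(r) = -4*(-5 + 5)*(5 + 1) = -0*6 = -4*0 = 0)
S(a, W) = ⅓ - W/3 (S(a, W) = -(-2 + W*2)/6 = -(-2 + 2*W)/6 = ⅓ - W/3)
p + S(-1, -4)*I(R) = 13 + (⅓ - ⅓*(-4))*0 = 13 + (⅓ + 4/3)*0 = 13 + (5/3)*0 = 13 + 0 = 13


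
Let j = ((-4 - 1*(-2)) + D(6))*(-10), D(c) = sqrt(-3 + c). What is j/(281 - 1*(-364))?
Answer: 4/129 - 2*sqrt(3)/129 ≈ 0.0041543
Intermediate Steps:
j = 20 - 10*sqrt(3) (j = ((-4 - 1*(-2)) + sqrt(-3 + 6))*(-10) = ((-4 + 2) + sqrt(3))*(-10) = (-2 + sqrt(3))*(-10) = 20 - 10*sqrt(3) ≈ 2.6795)
j/(281 - 1*(-364)) = (20 - 10*sqrt(3))/(281 - 1*(-364)) = (20 - 10*sqrt(3))/(281 + 364) = (20 - 10*sqrt(3))/645 = (20 - 10*sqrt(3))*(1/645) = 4/129 - 2*sqrt(3)/129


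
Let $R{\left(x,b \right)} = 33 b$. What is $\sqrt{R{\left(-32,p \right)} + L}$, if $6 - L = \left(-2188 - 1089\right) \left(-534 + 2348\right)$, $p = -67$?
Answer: $\sqrt{5942273} \approx 2437.7$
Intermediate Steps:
$L = 5944484$ ($L = 6 - \left(-2188 - 1089\right) \left(-534 + 2348\right) = 6 - \left(-3277\right) 1814 = 6 - -5944478 = 6 + 5944478 = 5944484$)
$\sqrt{R{\left(-32,p \right)} + L} = \sqrt{33 \left(-67\right) + 5944484} = \sqrt{-2211 + 5944484} = \sqrt{5942273}$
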